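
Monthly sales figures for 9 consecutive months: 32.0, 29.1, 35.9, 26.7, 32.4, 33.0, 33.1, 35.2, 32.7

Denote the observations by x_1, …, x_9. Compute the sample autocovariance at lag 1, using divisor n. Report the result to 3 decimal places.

Mean x̄ = (32.0 + 29.1 + 35.9 + 26.7 + 32.4 + 33.0 + 33.1 + 35.2 + 32.7)/9 = 32.2333
Σ_{t=1}^{8}(x_t−x̄)(x_{t+1}−x̄) = -27.2211
γ_1 = -27.2211 / 9 = -3.025

-3.025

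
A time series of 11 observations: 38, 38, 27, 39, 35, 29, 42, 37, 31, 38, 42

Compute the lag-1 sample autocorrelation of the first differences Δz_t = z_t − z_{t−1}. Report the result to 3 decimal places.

-0.464

First differences Δz: 0, -11, 12, -4, -6, 13, -5, -6, 7, 4
Mean of differences = 0.4000
Numerator Σ(Δz_t−Δz̄)(Δz_{t+1}−Δz̄) = -283.1600
Denominator Σ(Δz_t−Δz̄)² = 610.4000
r_1(Δz) = -283.1600 / 610.4000 = -0.464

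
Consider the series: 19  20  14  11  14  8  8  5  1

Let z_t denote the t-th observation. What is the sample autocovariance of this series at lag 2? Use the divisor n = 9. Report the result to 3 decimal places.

7.997

Mean z̄ = (19 + 20 + 14 + 11 + 14 + 8 + 8 + 5 + 1)/9 = 11.1111
Σ_{t=1}^{7}(z_t−z̄)(z_{t+2}−z̄) = 71.9753
γ_2 = 71.9753 / 9 = 7.997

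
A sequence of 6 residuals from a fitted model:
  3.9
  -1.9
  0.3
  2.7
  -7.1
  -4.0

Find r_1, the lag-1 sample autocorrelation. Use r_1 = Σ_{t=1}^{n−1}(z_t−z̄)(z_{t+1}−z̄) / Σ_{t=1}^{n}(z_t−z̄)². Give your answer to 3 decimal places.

Mean z̄ = (3.9 − 1.9 + 0.3 + 2.7 − 7.1 − 4.0)/6 = -1.0167
Σ(z_t−z̄)(z_{t+1}−z̄) = (-4.3431) + (-1.1631) + (4.8936) + (-22.6097) + (18.1486) = -5.0736
Denominator Σ(z_t−z̄)² = 86.4083
r_1 = -5.0736 / 86.4083 = -0.059

-0.059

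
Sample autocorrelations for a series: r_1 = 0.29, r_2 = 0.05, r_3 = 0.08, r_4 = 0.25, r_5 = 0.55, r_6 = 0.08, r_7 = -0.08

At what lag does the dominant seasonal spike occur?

The largest autocorrelation is r_5 = 0.55; the remaining lags stay at or below 0.29. The elevated value at lag 1 (0.29), dropping to 0.05 at lag 2, reflects decaying short-term dependence rather than seasonality.
The dominant spike at lag 5 indicates a seasonal period of 5.

5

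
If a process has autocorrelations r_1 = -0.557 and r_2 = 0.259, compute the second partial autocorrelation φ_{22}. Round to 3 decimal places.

-0.074

φ_{22} = (r_2 − r_1²) / (1 − r_1²)
r_1² = (-0.557)² = 0.310249
Numerator = 0.259 − 0.3102 = -0.0512; denominator = 1 − 0.3102 = 0.6898
φ_{22} = -0.0512 / 0.6898 = -0.074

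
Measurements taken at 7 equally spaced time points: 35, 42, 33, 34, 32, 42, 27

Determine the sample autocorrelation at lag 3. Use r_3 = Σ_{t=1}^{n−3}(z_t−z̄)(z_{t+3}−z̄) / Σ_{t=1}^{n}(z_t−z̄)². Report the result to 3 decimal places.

Mean z̄ = (35 + 42 + 33 + 34 + 32 + 42 + 27)/7 = 35.0000
Deviations from mean: 0.0000, 7.0000, -2.0000, -1.0000, -3.0000, 7.0000, -8.0000
Σ(z_t−z̄)(z_{t+3}−z̄) = (0.0000) + (-21.0000) + (-14.0000) + (8.0000) = -27.0000
Denominator Σ(z_t−z̄)² = 176.0000
r_3 = -27.0000 / 176.0000 = -0.153

-0.153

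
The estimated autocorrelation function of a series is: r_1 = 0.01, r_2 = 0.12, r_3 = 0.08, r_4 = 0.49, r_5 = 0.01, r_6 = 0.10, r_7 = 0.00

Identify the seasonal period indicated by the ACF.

The largest autocorrelation is r_4 = 0.49; the remaining lags stay at or below 0.12.
The dominant spike at lag 4 indicates a seasonal period of 4.

4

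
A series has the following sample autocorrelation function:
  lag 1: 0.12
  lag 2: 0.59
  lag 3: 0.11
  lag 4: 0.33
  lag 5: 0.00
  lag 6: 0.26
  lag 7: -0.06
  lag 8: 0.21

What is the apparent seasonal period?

The largest autocorrelation is r_2 = 0.59, with weaker echoes at lags 4 (0.33), 6 (0.26) and 8 (0.21); the remaining lags stay at or below 0.12.
The dominant spike at lag 2 indicates a seasonal period of 2.

2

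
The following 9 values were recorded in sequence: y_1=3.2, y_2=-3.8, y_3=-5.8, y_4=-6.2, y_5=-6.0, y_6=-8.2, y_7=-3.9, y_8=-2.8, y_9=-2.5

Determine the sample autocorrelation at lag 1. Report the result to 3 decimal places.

0.227

Mean ȳ = (3.2 − 3.8 − 5.8 − 6.2 − 6.0 − 8.2 − 3.9 − 2.8 − 2.5)/9 = -4.0000
Numerator Σ_{t=1}^{8}(y_t−ȳ)(y_{t+1}−ȳ) = 19.3400
Denominator Σ(y_t−ȳ)² = 85.3000
r_1 = 19.3400 / 85.3000 = 0.227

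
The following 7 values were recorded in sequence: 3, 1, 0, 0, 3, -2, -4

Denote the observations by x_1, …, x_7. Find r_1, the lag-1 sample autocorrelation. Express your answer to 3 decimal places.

Mean x̄ = (3 + 1 + 0 + 0 + 3 − 2 − 4)/7 = 0.1429
Deviations from mean: 2.8571, 0.8571, -0.1429, -0.1429, 2.8571, -2.1429, -4.1429
Σ(x_t−x̄)(x_{t+1}−x̄) = (2.4490) + (-0.1224) + (0.0204) + (-0.4082) + (-6.1224) + (8.8776) = 4.6939
Denominator Σ(x_t−x̄)² = 38.8571
r_1 = 4.6939 / 38.8571 = 0.121

0.121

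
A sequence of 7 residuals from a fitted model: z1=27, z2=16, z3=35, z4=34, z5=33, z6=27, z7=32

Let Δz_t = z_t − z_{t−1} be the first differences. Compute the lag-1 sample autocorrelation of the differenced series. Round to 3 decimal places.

-0.482

First differences Δz: -11, 19, -1, -1, -6, 5
Mean of differences = 0.8333
Numerator Σ(Δz_t−Δz̄)(Δz_{t+1}−Δz̄) = -260.8611
Denominator Σ(Δz_t−Δz̄)² = 540.8333
r_1(Δz) = -260.8611 / 540.8333 = -0.482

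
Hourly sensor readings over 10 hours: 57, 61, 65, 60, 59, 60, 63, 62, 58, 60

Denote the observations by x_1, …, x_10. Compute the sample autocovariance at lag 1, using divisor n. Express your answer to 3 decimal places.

Mean x̄ = (57 + 61 + 65 + 60 + 59 + 60 + 63 + 62 + 58 + 60)/10 = 60.5000
Σ_{t=1}^{9}(x_t−x̄)(x_{t+1}−x̄) = -0.2500
γ_1 = -0.2500 / 10 = -0.025

-0.025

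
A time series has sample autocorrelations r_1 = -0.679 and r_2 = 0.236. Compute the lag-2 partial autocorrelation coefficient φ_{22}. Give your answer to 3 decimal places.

φ_{22} = (r_2 − r_1²) / (1 − r_1²)
r_1² = (-0.679)² = 0.461041
Numerator = 0.236 − 0.4610 = -0.2250; denominator = 1 − 0.4610 = 0.5390
φ_{22} = -0.2250 / 0.5390 = -0.418

-0.418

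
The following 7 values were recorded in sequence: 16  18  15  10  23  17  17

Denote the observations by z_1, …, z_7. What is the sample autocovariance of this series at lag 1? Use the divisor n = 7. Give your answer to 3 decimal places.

-4.577

Mean z̄ = (16 + 18 + 15 + 10 + 23 + 17 + 17)/7 = 16.5714
Σ_{t=1}^{6}(z_t−z̄)(z_{t+1}−z̄) = -32.0408
γ_1 = -32.0408 / 7 = -4.577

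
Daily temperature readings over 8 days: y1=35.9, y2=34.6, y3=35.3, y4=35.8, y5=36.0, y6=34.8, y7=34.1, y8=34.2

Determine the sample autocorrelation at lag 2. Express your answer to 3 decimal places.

Mean ȳ = (35.9 + 34.6 + 35.3 + 35.8 + 36.0 + 34.8 + 34.1 + 34.2)/8 = 35.0875
Σ(y_t−ȳ)(y_{t+2}−ȳ) = (0.1727) + (-0.3473) + (0.1939) + (-0.2048) + (-0.9011) + (0.2552) = -0.8316
Denominator Σ(y_t−ȳ)² = 4.1288
r_2 = -0.8316 / 4.1288 = -0.201

-0.201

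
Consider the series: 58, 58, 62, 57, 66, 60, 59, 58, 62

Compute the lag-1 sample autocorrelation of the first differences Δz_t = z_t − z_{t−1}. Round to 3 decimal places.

First differences Δz: 0, 4, -5, 9, -6, -1, -1, 4
Mean of differences = 0.5000
Numerator Σ(Δz_t−Δz̄)(Δz_{t+1}−Δz̄) = -116.2500
Denominator Σ(Δz_t−Δz̄)² = 174.0000
r_1(Δz) = -116.2500 / 174.0000 = -0.668

-0.668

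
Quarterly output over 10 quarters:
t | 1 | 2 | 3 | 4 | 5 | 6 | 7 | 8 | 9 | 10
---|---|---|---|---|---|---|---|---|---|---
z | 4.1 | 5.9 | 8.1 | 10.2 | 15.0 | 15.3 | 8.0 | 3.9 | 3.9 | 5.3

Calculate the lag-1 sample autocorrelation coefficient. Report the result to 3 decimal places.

Mean z̄ = (4.1 + 5.9 + 8.1 + 10.2 + 15.0 + 15.3 + 8.0 + 3.9 + 3.9 + 5.3)/10 = 7.9700
Numerator Σ_{t=1}^{9}(z_t−z̄)(z_{t+1}−z̄) = 102.7681
Denominator Σ(z_t−z̄)² = 167.6610
r_1 = 102.7681 / 167.6610 = 0.613

0.613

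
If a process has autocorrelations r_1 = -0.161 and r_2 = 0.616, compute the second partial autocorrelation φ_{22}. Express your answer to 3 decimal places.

0.606

φ_{22} = (r_2 − r_1²) / (1 − r_1²)
r_1² = (-0.161)² = 0.025921
Numerator = 0.616 − 0.0259 = 0.5901; denominator = 1 − 0.0259 = 0.9741
φ_{22} = 0.5901 / 0.9741 = 0.606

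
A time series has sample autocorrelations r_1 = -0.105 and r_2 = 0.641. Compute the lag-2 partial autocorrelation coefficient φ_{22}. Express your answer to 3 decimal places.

0.637

φ_{22} = (r_2 − r_1²) / (1 − r_1²)
r_1² = (-0.105)² = 0.011025
Numerator = 0.641 − 0.0110 = 0.6300; denominator = 1 − 0.0110 = 0.9890
φ_{22} = 0.6300 / 0.9890 = 0.637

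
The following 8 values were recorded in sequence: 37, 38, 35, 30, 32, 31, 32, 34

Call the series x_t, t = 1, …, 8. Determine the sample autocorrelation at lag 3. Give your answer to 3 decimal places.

-0.305

Mean x̄ = (37 + 38 + 35 + 30 + 32 + 31 + 32 + 34)/8 = 33.6250
Deviations from mean: 3.3750, 4.3750, 1.3750, -3.6250, -1.6250, -2.6250, -1.6250, 0.3750
Σ(x_t−x̄)(x_{t+3}−x̄) = (-12.2344) + (-7.1094) + (-3.6094) + (5.8906) + (-0.6094) = -17.6719
Denominator Σ(x_t−x̄)² = 57.8750
r_3 = -17.6719 / 57.8750 = -0.305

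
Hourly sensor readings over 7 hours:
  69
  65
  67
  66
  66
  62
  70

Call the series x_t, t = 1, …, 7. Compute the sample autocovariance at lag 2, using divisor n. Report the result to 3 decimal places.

0.315

Mean x̄ = (69 + 65 + 67 + 66 + 66 + 62 + 70)/7 = 66.4286
Σ_{t=1}^{5}(x_t−x̄)(x_{t+2}−x̄) = 2.2041
γ_2 = 2.2041 / 7 = 0.315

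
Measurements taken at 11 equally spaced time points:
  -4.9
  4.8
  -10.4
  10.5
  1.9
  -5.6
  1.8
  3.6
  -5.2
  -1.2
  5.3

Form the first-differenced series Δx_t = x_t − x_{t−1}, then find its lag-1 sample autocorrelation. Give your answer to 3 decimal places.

First differences Δx: 9.7, -15.2, 20.9, -8.6, -7.5, 7.4, 1.8, -8.8, 4.0, 6.5
Mean of differences = 1.0200
Numerator Σ(Δx_t−Δx̄)(Δx_{t+1}−Δx̄) = -642.5004
Denominator Σ(Δx_t−Δx̄)² = 1075.4360
r_1(Δx) = -642.5004 / 1075.4360 = -0.597

-0.597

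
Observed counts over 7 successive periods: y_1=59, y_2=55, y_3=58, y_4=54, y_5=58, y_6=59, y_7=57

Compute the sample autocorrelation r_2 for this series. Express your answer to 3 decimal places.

0.136

Mean ȳ = (59 + 55 + 58 + 54 + 58 + 59 + 57)/7 = 57.1429
Deviations from mean: 1.8571, -2.1429, 0.8571, -3.1429, 0.8571, 1.8571, -0.1429
Numerator Σ_{t=1}^{5}(y_t−ȳ)(y_{t+2}−ȳ) = 3.1020
Denominator Σ(y_t−ȳ)² = 22.8571
r_2 = 3.1020 / 22.8571 = 0.136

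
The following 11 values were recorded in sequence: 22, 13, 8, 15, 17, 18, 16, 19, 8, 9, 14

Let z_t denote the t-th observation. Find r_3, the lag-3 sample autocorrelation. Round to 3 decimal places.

-0.202

Mean z̄ = (22 + 13 + 8 + 15 + 17 + 18 + 16 + 19 + 8 + 9 + 14)/11 = 14.4545
Numerator Σ_{t=1}^{8}(z_t−z̄)(z_{t+3}−z̄) = -43.4380
Denominator Σ(z_t−z̄)² = 214.7273
r_3 = -43.4380 / 214.7273 = -0.202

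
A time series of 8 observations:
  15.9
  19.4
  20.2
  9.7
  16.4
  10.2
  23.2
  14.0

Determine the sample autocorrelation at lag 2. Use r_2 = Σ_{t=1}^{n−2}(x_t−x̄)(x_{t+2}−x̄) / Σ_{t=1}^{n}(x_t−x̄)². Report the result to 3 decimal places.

Mean x̄ = (15.9 + 19.4 + 20.2 + 9.7 + 16.4 + 10.2 + 23.2 + 14.0)/8 = 16.1250
Deviations from mean: -0.2250, 3.2750, 4.0750, -6.4250, 0.2750, -5.9250, 7.0750, -2.1250
Σ(x_t−x̄)(x_{t+2}−x̄) = (-0.9169) + (-21.0419) + (1.1206) + (38.0681) + (1.9456) + (12.5906) = 31.7663
Denominator Σ(x_t−x̄)² = 158.4150
r_2 = 31.7663 / 158.4150 = 0.201

0.201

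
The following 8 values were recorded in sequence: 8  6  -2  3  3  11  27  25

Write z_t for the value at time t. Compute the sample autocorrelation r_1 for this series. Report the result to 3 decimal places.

0.586

Mean z̄ = (8 + 6 − 2 + 3 + 3 + 11 + 27 + 25)/8 = 10.1250
Numerator Σ_{t=1}^{7}(z_t−z̄)(z_{t+1}−z̄) = 455.4844
Denominator Σ(z_t−z̄)² = 776.8750
r_1 = 455.4844 / 776.8750 = 0.586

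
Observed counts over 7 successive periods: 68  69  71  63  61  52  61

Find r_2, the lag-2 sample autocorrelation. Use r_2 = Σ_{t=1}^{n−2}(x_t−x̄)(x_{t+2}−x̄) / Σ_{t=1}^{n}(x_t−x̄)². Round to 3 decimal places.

Mean x̄ = (68 + 69 + 71 + 63 + 61 + 52 + 61)/7 = 63.5714
Σ(x_t−x̄)(x_{t+2}−x̄) = (32.8980) + (-3.1020) + (-19.1020) + (6.6122) + (6.6122) = 23.9184
Denominator Σ(x_t−x̄)² = 251.7143
r_2 = 23.9184 / 251.7143 = 0.095

0.095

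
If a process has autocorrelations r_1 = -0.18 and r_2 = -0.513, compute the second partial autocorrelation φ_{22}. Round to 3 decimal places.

-0.564

φ_{22} = (r_2 − r_1²) / (1 − r_1²)
r_1² = (-0.18)² = 0.0324
Numerator = -0.513 − 0.0324 = -0.5454; denominator = 1 − 0.0324 = 0.9676
φ_{22} = -0.5454 / 0.9676 = -0.564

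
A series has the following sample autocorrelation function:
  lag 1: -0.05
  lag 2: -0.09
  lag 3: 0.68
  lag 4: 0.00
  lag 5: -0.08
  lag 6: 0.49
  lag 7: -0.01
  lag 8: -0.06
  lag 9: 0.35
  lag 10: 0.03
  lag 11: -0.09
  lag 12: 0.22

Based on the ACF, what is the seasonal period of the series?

3

The largest autocorrelation is r_3 = 0.68, with weaker echoes at lags 6 (0.49), 9 (0.35) and 12 (0.22); the remaining lags stay at or below 0.03.
The dominant spike at lag 3 indicates a seasonal period of 3.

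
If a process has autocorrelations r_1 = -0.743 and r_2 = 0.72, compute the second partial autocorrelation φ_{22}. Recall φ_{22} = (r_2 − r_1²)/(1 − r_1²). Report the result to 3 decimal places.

φ_{22} = (r_2 − r_1²) / (1 − r_1²)
r_1² = (-0.743)² = 0.552049
Numerator = 0.72 − 0.5520 = 0.1680; denominator = 1 − 0.5520 = 0.4480
φ_{22} = 0.1680 / 0.4480 = 0.375

0.375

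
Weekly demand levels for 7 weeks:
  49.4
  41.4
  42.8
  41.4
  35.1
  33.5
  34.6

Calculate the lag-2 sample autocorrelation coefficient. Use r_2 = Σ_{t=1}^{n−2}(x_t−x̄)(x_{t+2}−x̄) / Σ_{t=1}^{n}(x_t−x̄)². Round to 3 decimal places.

Mean x̄ = (49.4 + 41.4 + 42.8 + 41.4 + 35.1 + 33.5 + 34.6)/7 = 39.7429
Deviations from mean: 9.6571, 1.6571, 3.0571, 1.6571, -4.6429, -6.2429, -5.1429
Numerator Σ_{t=1}^{5}(x_t−x̄)(x_{t+2}−x̄) = 31.6078
Denominator Σ(x_t−x̄)² = 195.0771
r_2 = 31.6078 / 195.0771 = 0.162

0.162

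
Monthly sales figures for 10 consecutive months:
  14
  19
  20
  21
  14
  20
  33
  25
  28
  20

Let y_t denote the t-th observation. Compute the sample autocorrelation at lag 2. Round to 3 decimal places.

0.009

Mean ȳ = (14 + 19 + 20 + 21 + 14 + 20 + 33 + 25 + 28 + 20)/10 = 21.4000
Numerator Σ_{t=1}^{8}(y_t−ȳ)(y_{t+2}−ȳ) = 2.8800
Denominator Σ(y_t−ȳ)² = 312.4000
r_2 = 2.8800 / 312.4000 = 0.009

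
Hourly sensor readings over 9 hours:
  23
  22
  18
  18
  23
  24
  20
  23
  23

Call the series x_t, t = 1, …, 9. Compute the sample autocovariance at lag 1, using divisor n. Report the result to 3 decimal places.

0.682

Mean x̄ = (23 + 22 + 18 + 18 + 23 + 24 + 20 + 23 + 23)/9 = 21.5556
Σ_{t=1}^{8}(x_t−x̄)(x_{t+1}−x̄) = 6.1358
γ_1 = 6.1358 / 9 = 0.682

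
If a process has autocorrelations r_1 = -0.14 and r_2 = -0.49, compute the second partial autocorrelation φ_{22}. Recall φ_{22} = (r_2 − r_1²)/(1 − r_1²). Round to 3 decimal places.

φ_{22} = (r_2 − r_1²) / (1 − r_1²)
r_1² = (-0.14)² = 0.0196
Numerator = -0.49 − 0.0196 = -0.5096; denominator = 1 − 0.0196 = 0.9804
φ_{22} = -0.5096 / 0.9804 = -0.520

-0.520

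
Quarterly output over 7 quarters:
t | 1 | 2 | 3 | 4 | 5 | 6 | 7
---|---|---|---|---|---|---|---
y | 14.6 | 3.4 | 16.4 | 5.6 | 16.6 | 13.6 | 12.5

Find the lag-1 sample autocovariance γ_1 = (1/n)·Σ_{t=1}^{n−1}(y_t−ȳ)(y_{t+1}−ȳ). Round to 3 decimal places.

-15.785

Mean ȳ = (14.6 + 3.4 + 16.4 + 5.6 + 16.6 + 13.6 + 12.5)/7 = 11.8143
Σ_{t=1}^{6}(y_t−ȳ)(y_{t+1}−ȳ) = -110.4916
γ_1 = -110.4916 / 7 = -15.785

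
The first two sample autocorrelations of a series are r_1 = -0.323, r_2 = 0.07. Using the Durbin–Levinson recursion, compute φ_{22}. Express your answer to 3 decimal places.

-0.038

φ_{22} = (r_2 − r_1²) / (1 − r_1²)
r_1² = (-0.323)² = 0.104329
Numerator = 0.07 − 0.1043 = -0.0343; denominator = 1 − 0.1043 = 0.8957
φ_{22} = -0.0343 / 0.8957 = -0.038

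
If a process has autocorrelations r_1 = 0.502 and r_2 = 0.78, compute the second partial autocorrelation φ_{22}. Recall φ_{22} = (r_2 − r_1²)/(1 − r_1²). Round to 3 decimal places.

φ_{22} = (r_2 − r_1²) / (1 − r_1²)
r_1² = (0.502)² = 0.252004
Numerator = 0.78 − 0.2520 = 0.5280; denominator = 1 − 0.2520 = 0.7480
φ_{22} = 0.5280 / 0.7480 = 0.706

0.706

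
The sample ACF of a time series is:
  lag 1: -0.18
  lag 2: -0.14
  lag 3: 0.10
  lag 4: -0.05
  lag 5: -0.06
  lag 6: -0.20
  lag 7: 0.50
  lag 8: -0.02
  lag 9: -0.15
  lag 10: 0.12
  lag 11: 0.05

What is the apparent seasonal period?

The largest autocorrelation is r_7 = 0.50; the remaining lags stay at or below 0.12.
The dominant spike at lag 7 indicates a seasonal period of 7.

7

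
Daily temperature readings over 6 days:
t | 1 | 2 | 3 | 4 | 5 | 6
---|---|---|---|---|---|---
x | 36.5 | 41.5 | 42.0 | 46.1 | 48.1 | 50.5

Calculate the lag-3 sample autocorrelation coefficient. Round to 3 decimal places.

Mean x̄ = (36.5 + 41.5 + 42.0 + 46.1 + 48.1 + 50.5)/6 = 44.1167
Deviations from mean: -7.6167, -2.6167, -2.1167, 1.9833, 3.9833, 6.3833
Σ(x_t−x̄)(x_{t+3}−x̄) = (-15.1064) + (-10.4231) + (-13.5114) = -39.0408
Denominator Σ(x_t−x̄)² = 129.8883
r_3 = -39.0408 / 129.8883 = -0.301

-0.301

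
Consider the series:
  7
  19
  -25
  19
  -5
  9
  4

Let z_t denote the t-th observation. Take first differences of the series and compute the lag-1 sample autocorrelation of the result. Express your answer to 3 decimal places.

-0.817

First differences Δz: 12, -44, 44, -24, 14, -5
Mean of differences = -0.5000
Numerator Σ(Δz_t−Δz̄)(Δz_{t+1}−Δz̄) = -3931.2500
Denominator Σ(Δz_t−Δz̄)² = 4811.5000
r_1(Δz) = -3931.2500 / 4811.5000 = -0.817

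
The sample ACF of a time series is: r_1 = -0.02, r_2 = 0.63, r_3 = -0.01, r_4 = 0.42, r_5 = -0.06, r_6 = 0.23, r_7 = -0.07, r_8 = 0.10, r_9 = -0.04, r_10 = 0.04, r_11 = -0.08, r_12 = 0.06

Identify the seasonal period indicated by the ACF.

The largest autocorrelation is r_2 = 0.63, with weaker echoes at lags 4 (0.42) and 6 (0.23); the remaining lags stay at or below 0.10.
The dominant spike at lag 2 indicates a seasonal period of 2.

2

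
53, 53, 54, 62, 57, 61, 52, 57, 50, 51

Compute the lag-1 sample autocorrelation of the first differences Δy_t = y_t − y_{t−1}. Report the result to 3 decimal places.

First differences Δy: 0, 1, 8, -5, 4, -9, 5, -7, 1
Mean of differences = -0.2222
Numerator Σ(Δy_t−Δȳ)(Δy_{t+1}−Δȳ) = -175.7160
Denominator Σ(Δy_t−Δȳ)² = 261.5556
r_1(Δy) = -175.7160 / 261.5556 = -0.672

-0.672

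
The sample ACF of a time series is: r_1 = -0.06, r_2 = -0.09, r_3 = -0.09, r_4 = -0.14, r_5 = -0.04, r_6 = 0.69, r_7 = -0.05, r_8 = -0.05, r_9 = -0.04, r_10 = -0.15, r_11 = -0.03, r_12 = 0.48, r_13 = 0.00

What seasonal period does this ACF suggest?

6

The largest autocorrelation is r_6 = 0.69, with a weaker echo at lag 12 (0.48); the remaining lags stay at or below 0.00.
The dominant spike at lag 6 indicates a seasonal period of 6.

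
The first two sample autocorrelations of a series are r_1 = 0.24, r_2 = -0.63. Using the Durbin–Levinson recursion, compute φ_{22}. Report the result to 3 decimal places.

φ_{22} = (r_2 − r_1²) / (1 − r_1²)
r_1² = (0.24)² = 0.0576
Numerator = -0.63 − 0.0576 = -0.6876; denominator = 1 − 0.0576 = 0.9424
φ_{22} = -0.6876 / 0.9424 = -0.730

-0.730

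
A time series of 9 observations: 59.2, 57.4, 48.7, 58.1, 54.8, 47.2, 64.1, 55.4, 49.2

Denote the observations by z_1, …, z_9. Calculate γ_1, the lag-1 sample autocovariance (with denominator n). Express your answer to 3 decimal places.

-10.359

Mean z̄ = (59.2 + 57.4 + 48.7 + 58.1 + 54.8 + 47.2 + 64.1 + 55.4 + 49.2)/9 = 54.9000
Σ_{t=1}^{8}(z_t−z̄)(z_{t+1}−z̄) = -93.2300
γ_1 = -93.2300 / 9 = -10.359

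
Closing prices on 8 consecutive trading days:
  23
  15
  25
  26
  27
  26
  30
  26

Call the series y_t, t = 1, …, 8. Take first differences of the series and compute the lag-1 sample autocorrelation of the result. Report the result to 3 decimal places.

First differences Δy: -8, 10, 1, 1, -1, 4, -4
Mean of differences = 0.4286
Numerator Σ(Δy_t−Δȳ)(Δy_{t+1}−Δȳ) = -96.6122
Denominator Σ(Δy_t−Δȳ)² = 197.7143
r_1(Δy) = -96.6122 / 197.7143 = -0.489

-0.489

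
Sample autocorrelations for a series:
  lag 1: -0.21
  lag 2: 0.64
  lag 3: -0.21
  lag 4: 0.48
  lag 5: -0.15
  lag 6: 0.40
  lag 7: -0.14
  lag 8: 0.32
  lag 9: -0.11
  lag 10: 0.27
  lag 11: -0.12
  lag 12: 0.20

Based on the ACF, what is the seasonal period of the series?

The largest autocorrelation is r_2 = 0.64, with weaker echoes at lags 4 (0.48), 6 (0.40), 8 (0.32), 10 (0.27) and 12 (0.20); the remaining lags stay at or below -0.11.
The dominant spike at lag 2 indicates a seasonal period of 2.

2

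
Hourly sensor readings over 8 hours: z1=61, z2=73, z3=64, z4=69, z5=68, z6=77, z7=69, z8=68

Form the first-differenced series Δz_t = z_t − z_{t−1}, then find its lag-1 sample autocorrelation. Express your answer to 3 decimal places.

First differences Δz: 12, -9, 5, -1, 9, -8, -1
Mean of differences = 1.0000
Numerator Σ(Δz_t−Δz̄)(Δz_{t+1}−Δz̄) = -228.0000
Denominator Σ(Δz_t−Δz̄)² = 390.0000
r_1(Δz) = -228.0000 / 390.0000 = -0.585

-0.585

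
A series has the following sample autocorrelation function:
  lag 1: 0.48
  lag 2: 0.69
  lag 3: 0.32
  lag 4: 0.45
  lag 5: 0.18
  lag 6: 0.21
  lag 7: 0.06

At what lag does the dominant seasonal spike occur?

2

The largest autocorrelation is r_2 = 0.69; the remaining lags stay at or below 0.48.
The dominant spike at lag 2 indicates a seasonal period of 2.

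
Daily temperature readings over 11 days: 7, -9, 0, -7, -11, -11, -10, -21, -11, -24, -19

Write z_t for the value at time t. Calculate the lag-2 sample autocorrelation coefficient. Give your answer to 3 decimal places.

0.418

Mean z̄ = (7 − 9 + 0 − 7 − 11 − 11 − 10 − 21 − 11 − 24 − 19)/11 = -10.5455
Numerator Σ_{t=1}^{9}(z_t−z̄)(z_{t+2}−z̄) = 332.8595
Denominator Σ(z_t−z̄)² = 796.7273
r_2 = 332.8595 / 796.7273 = 0.418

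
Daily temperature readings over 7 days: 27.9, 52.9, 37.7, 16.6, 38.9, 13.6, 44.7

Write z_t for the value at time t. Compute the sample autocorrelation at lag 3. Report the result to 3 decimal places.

Mean z̄ = (27.9 + 52.9 + 37.7 + 16.6 + 38.9 + 13.6 + 44.7)/7 = 33.1857
Deviations from mean: -5.2857, 19.7143, 4.5143, -16.5857, 5.7143, -19.5857, 11.5143
Σ(z_t−z̄)(z_{t+3}−z̄) = (87.6673) + (112.6531) + (-88.4155) + (-190.9727) = -79.0678
Denominator Σ(z_t−z̄)² = 1260.8886
r_3 = -79.0678 / 1260.8886 = -0.063

-0.063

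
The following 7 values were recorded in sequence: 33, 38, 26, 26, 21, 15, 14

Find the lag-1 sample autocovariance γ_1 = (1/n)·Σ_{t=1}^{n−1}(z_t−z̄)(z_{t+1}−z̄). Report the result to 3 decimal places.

Mean z̄ = (33 + 38 + 26 + 26 + 21 + 15 + 14)/7 = 24.7143
Σ_{t=1}^{6}(z_t−z̄)(z_{t+1}−z̄) = 264.2041
γ_1 = 264.2041 / 7 = 37.743

37.743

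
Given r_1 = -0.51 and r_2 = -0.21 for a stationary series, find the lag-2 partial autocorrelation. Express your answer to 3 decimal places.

-0.635

φ_{22} = (r_2 − r_1²) / (1 − r_1²)
r_1² = (-0.51)² = 0.2601
Numerator = -0.21 − 0.2601 = -0.4701; denominator = 1 − 0.2601 = 0.7399
φ_{22} = -0.4701 / 0.7399 = -0.635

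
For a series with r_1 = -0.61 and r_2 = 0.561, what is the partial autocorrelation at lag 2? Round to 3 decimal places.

φ_{22} = (r_2 − r_1²) / (1 − r_1²)
r_1² = (-0.61)² = 0.3721
Numerator = 0.561 − 0.3721 = 0.1889; denominator = 1 − 0.3721 = 0.6279
φ_{22} = 0.1889 / 0.6279 = 0.301

0.301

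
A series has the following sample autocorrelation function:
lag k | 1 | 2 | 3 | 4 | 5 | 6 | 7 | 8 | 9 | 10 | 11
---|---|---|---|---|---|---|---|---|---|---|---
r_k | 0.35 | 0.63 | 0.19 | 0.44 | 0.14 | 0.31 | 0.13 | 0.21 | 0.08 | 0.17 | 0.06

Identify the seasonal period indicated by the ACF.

The largest autocorrelation is r_2 = 0.63, with a weaker echo at lag 4 (0.44); the remaining lags stay at or below 0.35.
The dominant spike at lag 2 indicates a seasonal period of 2.

2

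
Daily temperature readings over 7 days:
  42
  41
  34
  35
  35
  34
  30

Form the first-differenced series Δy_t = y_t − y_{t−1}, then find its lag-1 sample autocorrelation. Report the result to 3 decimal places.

First differences Δy: -1, -7, 1, 0, -1, -4
Mean of differences = -2.0000
Numerator Σ(Δy_t−Δȳ)(Δy_{t+1}−Δȳ) = -14.0000
Denominator Σ(Δy_t−Δȳ)² = 44.0000
r_1(Δy) = -14.0000 / 44.0000 = -0.318

-0.318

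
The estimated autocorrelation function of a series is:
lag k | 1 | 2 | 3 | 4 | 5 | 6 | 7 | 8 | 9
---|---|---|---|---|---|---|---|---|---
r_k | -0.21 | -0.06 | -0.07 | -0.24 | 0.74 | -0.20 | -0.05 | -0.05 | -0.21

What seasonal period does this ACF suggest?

5

The largest autocorrelation is r_5 = 0.74; the remaining lags stay at or below -0.05.
The dominant spike at lag 5 indicates a seasonal period of 5.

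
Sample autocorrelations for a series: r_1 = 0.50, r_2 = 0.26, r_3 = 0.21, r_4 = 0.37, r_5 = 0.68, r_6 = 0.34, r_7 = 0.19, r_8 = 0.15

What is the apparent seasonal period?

The largest autocorrelation is r_5 = 0.68; the remaining lags stay at or below 0.50. The elevated value at lag 1 (0.50), dropping to 0.26 at lag 2, reflects decaying short-term dependence rather than seasonality.
The dominant spike at lag 5 indicates a seasonal period of 5.

5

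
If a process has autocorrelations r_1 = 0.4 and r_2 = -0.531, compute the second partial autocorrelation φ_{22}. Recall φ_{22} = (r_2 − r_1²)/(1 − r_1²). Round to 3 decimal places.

φ_{22} = (r_2 − r_1²) / (1 − r_1²)
r_1² = (0.4)² = 0.16
Numerator = -0.531 − 0.1600 = -0.6910; denominator = 1 − 0.1600 = 0.8400
φ_{22} = -0.6910 / 0.8400 = -0.823

-0.823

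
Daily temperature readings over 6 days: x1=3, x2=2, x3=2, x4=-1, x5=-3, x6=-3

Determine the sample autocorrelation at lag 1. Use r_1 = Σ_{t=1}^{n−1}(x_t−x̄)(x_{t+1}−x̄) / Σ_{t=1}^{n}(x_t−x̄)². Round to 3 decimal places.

Mean x̄ = (3 + 2 + 2 − 1 − 3 − 3)/6 = 0.0000
Σ(x_t−x̄)(x_{t+1}−x̄) = (6.0000) + (4.0000) + (-2.0000) + (3.0000) + (9.0000) = 20.0000
Denominator Σ(x_t−x̄)² = 36.0000
r_1 = 20.0000 / 36.0000 = 0.556

0.556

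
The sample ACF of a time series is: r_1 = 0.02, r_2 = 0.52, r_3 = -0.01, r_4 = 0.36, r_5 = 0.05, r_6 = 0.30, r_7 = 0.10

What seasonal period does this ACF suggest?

The largest autocorrelation is r_2 = 0.52, with weaker echoes at lags 4 (0.36) and 6 (0.30); the remaining lags stay at or below 0.10.
The dominant spike at lag 2 indicates a seasonal period of 2.

2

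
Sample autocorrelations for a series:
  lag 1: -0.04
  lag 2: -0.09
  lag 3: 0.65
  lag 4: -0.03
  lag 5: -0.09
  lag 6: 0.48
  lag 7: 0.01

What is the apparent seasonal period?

3

The largest autocorrelation is r_3 = 0.65, with a weaker echo at lag 6 (0.48); the remaining lags stay at or below 0.01.
The dominant spike at lag 3 indicates a seasonal period of 3.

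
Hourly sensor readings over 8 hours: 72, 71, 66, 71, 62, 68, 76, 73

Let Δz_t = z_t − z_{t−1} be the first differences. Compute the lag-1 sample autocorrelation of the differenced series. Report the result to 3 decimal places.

-0.397

First differences Δz: -1, -5, 5, -9, 6, 8, -3
Mean of differences = 0.1429
Numerator Σ(Δz_t−Δz̄)(Δz_{t+1}−Δz̄) = -95.7347
Denominator Σ(Δz_t−Δz̄)² = 240.8571
r_1(Δz) = -95.7347 / 240.8571 = -0.397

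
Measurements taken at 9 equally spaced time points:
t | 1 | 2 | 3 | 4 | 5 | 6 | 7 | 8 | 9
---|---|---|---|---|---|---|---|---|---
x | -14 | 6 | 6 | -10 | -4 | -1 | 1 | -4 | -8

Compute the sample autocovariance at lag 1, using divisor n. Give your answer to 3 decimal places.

-7.261

Mean x̄ = (-14 + 6 + 6 − 10 − 4 − 1 + 1 − 4 − 8)/9 = -3.1111
Σ_{t=1}^{8}(x_t−x̄)(x_{t+1}−x̄) = -65.3457
γ_1 = -65.3457 / 9 = -7.261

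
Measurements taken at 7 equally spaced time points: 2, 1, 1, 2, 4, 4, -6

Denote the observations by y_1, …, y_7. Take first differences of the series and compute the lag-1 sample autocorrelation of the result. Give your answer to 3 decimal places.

First differences Δy: -1, 0, 1, 2, 0, -10
Mean of differences = -1.3333
Numerator Σ(Δy_t−Δȳ)(Δy_{t+1}−Δȳ) = 4.2222
Denominator Σ(Δy_t−Δȳ)² = 95.3333
r_1(Δy) = 4.2222 / 95.3333 = 0.044

0.044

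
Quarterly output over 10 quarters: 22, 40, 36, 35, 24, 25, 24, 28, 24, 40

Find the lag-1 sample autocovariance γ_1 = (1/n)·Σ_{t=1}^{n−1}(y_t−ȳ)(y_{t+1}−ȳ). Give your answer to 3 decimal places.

Mean ȳ = (22 + 40 + 36 + 35 + 24 + 25 + 24 + 28 + 24 + 40)/10 = 29.8000
Σ_{t=1}^{9}(y_t−ȳ)(y_{t+1}−ȳ) = 3.1600
γ_1 = 3.1600 / 10 = 0.316

0.316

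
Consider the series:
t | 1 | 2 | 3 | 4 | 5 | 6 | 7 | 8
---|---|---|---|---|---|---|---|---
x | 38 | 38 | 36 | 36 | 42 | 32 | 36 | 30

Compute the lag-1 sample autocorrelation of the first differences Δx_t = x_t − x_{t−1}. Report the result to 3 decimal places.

-0.698

First differences Δx: 0, -2, 0, 6, -10, 4, -6
Mean of differences = -1.1429
Numerator Σ(Δx_t−Δx̄)(Δx_{t+1}−Δx̄) = -127.5918
Denominator Σ(Δx_t−Δx̄)² = 182.8571
r_1(Δx) = -127.5918 / 182.8571 = -0.698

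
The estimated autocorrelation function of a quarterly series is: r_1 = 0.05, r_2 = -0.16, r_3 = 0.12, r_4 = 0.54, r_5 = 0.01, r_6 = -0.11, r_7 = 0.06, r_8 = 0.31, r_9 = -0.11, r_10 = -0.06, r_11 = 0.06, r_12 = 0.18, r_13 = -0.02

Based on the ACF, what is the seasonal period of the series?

The largest autocorrelation is r_4 = 0.54, with weaker echoes at lags 8 (0.31) and 12 (0.18); the remaining lags stay at or below 0.12.
The dominant spike at lag 4 indicates a seasonal period of 4.

4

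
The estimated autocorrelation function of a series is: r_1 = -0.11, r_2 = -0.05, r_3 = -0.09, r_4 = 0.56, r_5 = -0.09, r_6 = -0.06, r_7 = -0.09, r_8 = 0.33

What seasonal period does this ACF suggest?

4

The largest autocorrelation is r_4 = 0.56, with a weaker echo at lag 8 (0.33); the remaining lags stay at or below -0.05.
The dominant spike at lag 4 indicates a seasonal period of 4.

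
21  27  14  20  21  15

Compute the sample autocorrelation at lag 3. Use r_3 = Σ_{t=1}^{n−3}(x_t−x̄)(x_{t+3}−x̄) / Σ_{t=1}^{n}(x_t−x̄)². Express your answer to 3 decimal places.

Mean x̄ = (21 + 27 + 14 + 20 + 21 + 15)/6 = 19.6667
Σ(x_t−x̄)(x_{t+3}−x̄) = (0.4444) + (9.7778) + (26.4444) = 36.6667
Denominator Σ(x_t−x̄)² = 111.3333
r_3 = 36.6667 / 111.3333 = 0.329

0.329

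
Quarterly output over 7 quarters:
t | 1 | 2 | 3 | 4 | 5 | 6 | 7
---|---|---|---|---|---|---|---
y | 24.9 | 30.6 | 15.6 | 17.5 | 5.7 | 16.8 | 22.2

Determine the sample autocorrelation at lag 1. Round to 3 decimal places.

Mean ȳ = (24.9 + 30.6 + 15.6 + 17.5 + 5.7 + 16.8 + 22.2)/7 = 19.0429
Numerator Σ_{t=1}^{6}(y_t−ȳ)(y_{t+1}−ȳ) = 76.6453
Denominator Σ(y_t−ȳ)² = 375.1371
r_1 = 76.6453 / 375.1371 = 0.204

0.204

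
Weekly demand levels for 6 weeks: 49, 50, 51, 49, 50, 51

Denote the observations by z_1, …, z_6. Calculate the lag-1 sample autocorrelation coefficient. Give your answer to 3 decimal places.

Mean z̄ = (49 + 50 + 51 + 49 + 50 + 51)/6 = 50.0000
Deviations from mean: -1.0000, 0.0000, 1.0000, -1.0000, 0.0000, 1.0000
Numerator Σ_{t=1}^{5}(z_t−z̄)(z_{t+1}−z̄) = -1.0000
Denominator Σ(z_t−z̄)² = 4.0000
r_1 = -1.0000 / 4.0000 = -0.250

-0.250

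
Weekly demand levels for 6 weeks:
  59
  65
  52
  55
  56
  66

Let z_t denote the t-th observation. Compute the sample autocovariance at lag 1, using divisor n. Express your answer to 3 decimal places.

-4.060

Mean z̄ = (59 + 65 + 52 + 55 + 56 + 66)/6 = 58.8333
Σ_{t=1}^{5}(z_t−z̄)(z_{t+1}−z̄) = -24.3611
γ_1 = -24.3611 / 6 = -4.060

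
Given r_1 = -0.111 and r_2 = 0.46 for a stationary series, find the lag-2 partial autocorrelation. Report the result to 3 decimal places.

φ_{22} = (r_2 − r_1²) / (1 − r_1²)
r_1² = (-0.111)² = 0.012321
Numerator = 0.46 − 0.0123 = 0.4477; denominator = 1 − 0.0123 = 0.9877
φ_{22} = 0.4477 / 0.9877 = 0.453

0.453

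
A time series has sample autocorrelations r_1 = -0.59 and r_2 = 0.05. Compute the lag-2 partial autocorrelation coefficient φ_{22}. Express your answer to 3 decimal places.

φ_{22} = (r_2 − r_1²) / (1 − r_1²)
r_1² = (-0.59)² = 0.3481
Numerator = 0.05 − 0.3481 = -0.2981; denominator = 1 − 0.3481 = 0.6519
φ_{22} = -0.2981 / 0.6519 = -0.457

-0.457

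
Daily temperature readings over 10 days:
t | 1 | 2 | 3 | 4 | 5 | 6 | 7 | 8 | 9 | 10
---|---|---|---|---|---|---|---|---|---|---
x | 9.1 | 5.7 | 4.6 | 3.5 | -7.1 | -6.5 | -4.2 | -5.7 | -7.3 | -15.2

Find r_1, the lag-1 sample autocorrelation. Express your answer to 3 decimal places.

0.526

Mean x̄ = (9.1 + 5.7 + 4.6 + 3.5 − 7.1 − 6.5 − 4.2 − 5.7 − 7.3 − 15.2)/10 = -2.3100
Numerator Σ_{t=1}^{9}(x_t−x̄)(x_{t+1}−x̄) = 274.6939
Denominator Σ(x_t−x̄)² = 522.4690
r_1 = 274.6939 / 522.4690 = 0.526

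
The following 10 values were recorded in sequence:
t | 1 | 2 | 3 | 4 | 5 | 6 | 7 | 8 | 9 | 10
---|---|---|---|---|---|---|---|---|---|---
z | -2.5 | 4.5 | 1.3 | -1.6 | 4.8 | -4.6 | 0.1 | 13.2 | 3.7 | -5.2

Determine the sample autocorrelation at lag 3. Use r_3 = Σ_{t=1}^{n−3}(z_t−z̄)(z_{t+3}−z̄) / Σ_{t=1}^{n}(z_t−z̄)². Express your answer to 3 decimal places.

0.227

Mean z̄ = (-2.5 + 4.5 + 1.3 − 1.6 + 4.8 − 4.6 + 0.1 + 13.2 + 3.7 − 5.2)/10 = 1.3700
Σ(z_t−z̄)(z_{t+3}−z̄) = (11.4939) + (10.7359) + (0.4179) + (3.7719) + (40.5769) + (-13.9101) + (8.3439) = 61.4303
Denominator Σ(z_t−z̄)² = 271.1610
r_3 = 61.4303 / 271.1610 = 0.227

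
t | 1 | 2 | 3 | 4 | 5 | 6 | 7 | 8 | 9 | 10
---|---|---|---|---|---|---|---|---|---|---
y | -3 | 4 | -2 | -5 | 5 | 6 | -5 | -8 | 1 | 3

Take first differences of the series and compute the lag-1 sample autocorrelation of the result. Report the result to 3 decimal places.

First differences Δy: 7, -6, -3, 10, 1, -11, -3, 9, 2
Mean of differences = 0.6667
Numerator Σ(Δy_t−Δȳ)(Δy_{t+1}−Δȳ) = -29.4444
Denominator Σ(Δy_t−Δȳ)² = 406.0000
r_1(Δy) = -29.4444 / 406.0000 = -0.073

-0.073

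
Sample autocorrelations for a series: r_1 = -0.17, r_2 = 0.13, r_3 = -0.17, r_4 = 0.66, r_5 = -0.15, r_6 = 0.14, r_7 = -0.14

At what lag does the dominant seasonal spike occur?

The largest autocorrelation is r_4 = 0.66; the remaining lags stay at or below 0.14.
The dominant spike at lag 4 indicates a seasonal period of 4.

4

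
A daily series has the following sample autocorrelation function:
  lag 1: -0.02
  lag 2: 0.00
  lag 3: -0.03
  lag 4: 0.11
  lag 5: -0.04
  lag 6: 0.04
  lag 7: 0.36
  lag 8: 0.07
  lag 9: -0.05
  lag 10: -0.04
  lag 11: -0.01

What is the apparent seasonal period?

The largest autocorrelation is r_7 = 0.36; the remaining lags stay at or below 0.11.
The dominant spike at lag 7 indicates a seasonal period of 7.

7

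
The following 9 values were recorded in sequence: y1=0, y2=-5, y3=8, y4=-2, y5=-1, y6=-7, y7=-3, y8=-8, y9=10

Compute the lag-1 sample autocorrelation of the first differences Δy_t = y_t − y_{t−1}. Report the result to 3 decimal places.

-0.502

First differences Δy: -5, 13, -10, 1, -6, 4, -5, 18
Mean of differences = 1.2500
Numerator Σ(Δy_t−Δȳ)(Δy_{t+1}−Δȳ) = -342.8125
Denominator Σ(Δy_t−Δȳ)² = 683.5000
r_1(Δy) = -342.8125 / 683.5000 = -0.502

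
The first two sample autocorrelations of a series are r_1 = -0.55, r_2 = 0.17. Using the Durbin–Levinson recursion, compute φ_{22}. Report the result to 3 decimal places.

-0.190

φ_{22} = (r_2 − r_1²) / (1 − r_1²)
r_1² = (-0.55)² = 0.3025
Numerator = 0.17 − 0.3025 = -0.1325; denominator = 1 − 0.3025 = 0.6975
φ_{22} = -0.1325 / 0.6975 = -0.190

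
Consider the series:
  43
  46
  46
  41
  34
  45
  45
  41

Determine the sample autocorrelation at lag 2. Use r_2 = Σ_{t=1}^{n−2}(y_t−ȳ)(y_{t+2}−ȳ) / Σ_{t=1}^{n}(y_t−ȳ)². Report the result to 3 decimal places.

Mean ȳ = (43 + 46 + 46 + 41 + 34 + 45 + 45 + 41)/8 = 42.6250
Deviations from mean: 0.3750, 3.3750, 3.3750, -1.6250, -8.6250, 2.3750, 2.3750, -1.6250
Σ(y_t−ȳ)(y_{t+2}−ȳ) = (1.2656) + (-5.4844) + (-29.1094) + (-3.8594) + (-20.4844) + (-3.8594) = -61.5313
Denominator Σ(y_t−ȳ)² = 113.8750
r_2 = -61.5313 / 113.8750 = -0.540

-0.540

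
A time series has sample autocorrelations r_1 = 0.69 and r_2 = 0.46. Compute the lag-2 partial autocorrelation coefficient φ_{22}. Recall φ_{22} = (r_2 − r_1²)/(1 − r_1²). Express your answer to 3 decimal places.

φ_{22} = (r_2 − r_1²) / (1 − r_1²)
r_1² = (0.69)² = 0.4761
Numerator = 0.46 − 0.4761 = -0.0161; denominator = 1 − 0.4761 = 0.5239
φ_{22} = -0.0161 / 0.5239 = -0.031

-0.031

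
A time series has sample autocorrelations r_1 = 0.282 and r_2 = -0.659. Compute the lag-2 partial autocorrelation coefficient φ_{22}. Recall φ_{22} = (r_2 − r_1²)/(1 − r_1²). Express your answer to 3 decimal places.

φ_{22} = (r_2 − r_1²) / (1 − r_1²)
r_1² = (0.282)² = 0.079524
Numerator = -0.659 − 0.0795 = -0.7385; denominator = 1 − 0.0795 = 0.9205
φ_{22} = -0.7385 / 0.9205 = -0.802

-0.802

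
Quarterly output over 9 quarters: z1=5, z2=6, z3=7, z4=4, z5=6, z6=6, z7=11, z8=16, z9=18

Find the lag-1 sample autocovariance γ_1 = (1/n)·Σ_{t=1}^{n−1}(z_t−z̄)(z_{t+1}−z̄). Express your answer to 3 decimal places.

Mean z̄ = (5 + 6 + 7 + 4 + 6 + 6 + 11 + 16 + 18)/9 = 8.7778
Σ_{t=1}^{8}(z_t−z̄)(z_{t+1}−z̄) = 121.3951
γ_1 = 121.3951 / 9 = 13.488

13.488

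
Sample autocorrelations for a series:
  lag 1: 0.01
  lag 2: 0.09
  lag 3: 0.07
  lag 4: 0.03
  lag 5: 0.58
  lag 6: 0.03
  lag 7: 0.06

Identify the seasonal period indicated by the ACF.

5

The largest autocorrelation is r_5 = 0.58; the remaining lags stay at or below 0.09.
The dominant spike at lag 5 indicates a seasonal period of 5.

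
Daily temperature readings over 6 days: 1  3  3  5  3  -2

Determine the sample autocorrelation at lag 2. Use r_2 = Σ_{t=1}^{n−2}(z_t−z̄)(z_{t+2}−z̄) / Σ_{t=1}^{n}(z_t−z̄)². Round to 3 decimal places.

Mean z̄ = (1 + 3 + 3 + 5 + 3 − 2)/6 = 2.1667
Deviations from mean: -1.1667, 0.8333, 0.8333, 2.8333, 0.8333, -4.1667
Numerator Σ_{t=1}^{4}(z_t−z̄)(z_{t+2}−z̄) = -9.7222
Denominator Σ(z_t−z̄)² = 28.8333
r_2 = -9.7222 / 28.8333 = -0.337

-0.337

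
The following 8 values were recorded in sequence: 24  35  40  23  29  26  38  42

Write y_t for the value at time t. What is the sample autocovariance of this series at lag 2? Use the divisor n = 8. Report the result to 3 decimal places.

-17.223

Mean ȳ = (24 + 35 + 40 + 23 + 29 + 26 + 38 + 42)/8 = 32.1250
Σ_{t=1}^{6}(y_t−ȳ)(y_{t+2}−ȳ) = -137.7813
γ_2 = -137.7813 / 8 = -17.223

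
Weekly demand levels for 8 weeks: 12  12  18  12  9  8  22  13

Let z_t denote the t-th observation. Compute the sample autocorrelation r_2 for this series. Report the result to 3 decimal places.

-0.360

Mean z̄ = (12 + 12 + 18 + 12 + 9 + 8 + 22 + 13)/8 = 13.2500
Numerator Σ_{t=1}^{6}(z_t−z̄)(z_{t+2}−z̄) = -53.8750
Denominator Σ(z_t−z̄)² = 149.5000
r_2 = -53.8750 / 149.5000 = -0.360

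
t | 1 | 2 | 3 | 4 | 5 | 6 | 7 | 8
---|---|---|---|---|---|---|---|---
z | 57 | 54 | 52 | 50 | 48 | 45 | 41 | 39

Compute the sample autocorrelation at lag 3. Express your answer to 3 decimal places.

-0.032

Mean z̄ = (57 + 54 + 52 + 50 + 48 + 45 + 41 + 39)/8 = 48.2500
Deviations from mean: 8.7500, 5.7500, 3.7500, 1.7500, -0.2500, -3.2500, -7.2500, -9.2500
Σ(z_t−z̄)(z_{t+3}−z̄) = (15.3125) + (-1.4375) + (-12.1875) + (-12.6875) + (2.3125) = -8.6875
Denominator Σ(z_t−z̄)² = 275.5000
r_3 = -8.6875 / 275.5000 = -0.032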